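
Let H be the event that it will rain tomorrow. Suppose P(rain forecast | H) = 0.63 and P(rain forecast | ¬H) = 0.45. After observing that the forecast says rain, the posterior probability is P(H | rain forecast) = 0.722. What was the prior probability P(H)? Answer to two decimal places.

In odds form, posterior odds = prior odds × likelihood ratio, so prior odds = posterior odds ÷ LR.
Posterior odds = 0.722/(1−0.722) = 2.5971. LR = 0.63/0.45 = 1.4000.
Prior odds = 2.5971/1.4000 = 1.8551, so P(H) = 1.8551/(1+1.8551) ≈ 0.65.

P(H) = 0.65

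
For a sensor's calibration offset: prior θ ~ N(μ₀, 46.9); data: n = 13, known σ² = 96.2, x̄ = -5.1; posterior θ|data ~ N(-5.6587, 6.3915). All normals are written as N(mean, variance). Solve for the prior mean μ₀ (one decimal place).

μ₀ = -9.2

The posterior mean is a precision-weighted average: μ_n = (τ₀μ₀ + τ_data·x̄)/(τ₀+τ_data), with τ₀=1/σ₀² and τ_data=n/σ².
Here τ₀ = 1/46.9 = 0.021322 and τ_data = 13/96.2 = 0.135135, so τ_n = 0.156457.
Rearranging for μ₀: μ₀ = (μ_n·τ_n − τ_data·x̄)/τ₀ = (-5.6587·0.156457 − 0.135135·-5.1) / 0.021322 = -0.196155/0.021322 ≈ -9.2.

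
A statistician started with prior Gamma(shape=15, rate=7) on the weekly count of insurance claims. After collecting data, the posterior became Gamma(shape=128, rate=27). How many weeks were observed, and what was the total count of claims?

A Gamma(α, β) prior (rate parametrization) on a Poisson rate with n observations summing to S gives posterior Gamma(α+S, β+n).
Matching: Σxᵢ = 128 − 15 = 113 and n = 27 − 7 = 20.

n = 20 weeks with total 113 claims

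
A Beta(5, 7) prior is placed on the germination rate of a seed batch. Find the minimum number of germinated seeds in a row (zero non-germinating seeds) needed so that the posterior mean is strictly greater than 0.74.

After k germinated seeds and 0 non-germinating seeds the posterior is Beta(5+k, 7), with mean (5+k)/(5+7+k).
Set (5+k)/(12+k) > 0.74 and solve: k > (0.74·12 − 5)/(1 − 0.74) = 14.923.
The smallest integer exceeding 14.923 is 15, and checking k=15: (20)/(27) = 0.7407 > 0.74.

k = 15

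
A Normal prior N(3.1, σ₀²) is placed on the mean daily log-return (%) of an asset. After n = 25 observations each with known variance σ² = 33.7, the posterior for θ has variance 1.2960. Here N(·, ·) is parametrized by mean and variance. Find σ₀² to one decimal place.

Posterior precision equals prior precision plus data precision: 1/σ_n² = 1/σ₀² + n/σ².
So 1/σ₀² = 1/1.2960 − 25/33.7 = 0.771605 − 0.741840 = 0.029765.
Hence σ₀² = 1/0.029765 ≈ 33.6.

σ₀² = 33.6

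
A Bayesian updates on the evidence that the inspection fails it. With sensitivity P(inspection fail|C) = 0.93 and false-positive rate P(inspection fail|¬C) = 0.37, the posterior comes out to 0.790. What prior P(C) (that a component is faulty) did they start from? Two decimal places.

P(C) = 0.60

Bayes' rule in odds form gives O(C|E) = O(C)·[P(E|C)/P(E|¬C)], hence O(C) = O(C|E)/LR.
Posterior odds = 0.790/(1−0.790) = 3.7619. LR = 0.93/0.37 = 2.5135.
Prior odds = 3.7619/2.5135 = 1.4967, so P(C) = 1.4967/(1+1.4967) ≈ 0.60.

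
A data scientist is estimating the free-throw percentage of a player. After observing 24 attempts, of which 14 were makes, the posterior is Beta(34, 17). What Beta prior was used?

Beta(20, 7)

Beta is conjugate to the binomial likelihood: posterior = Beta(α+s, β+f).
So α = 34 − 14 = 20 and β = 17 − 10 = 7.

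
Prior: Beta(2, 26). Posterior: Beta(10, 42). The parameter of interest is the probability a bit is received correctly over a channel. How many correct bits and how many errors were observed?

8 correct bits and 16 errors

Under Beta–binomial conjugacy the posterior parameters are (a+s, b+f).
So s = 10 − 2 = 8 and f = 42 − 26 = 16.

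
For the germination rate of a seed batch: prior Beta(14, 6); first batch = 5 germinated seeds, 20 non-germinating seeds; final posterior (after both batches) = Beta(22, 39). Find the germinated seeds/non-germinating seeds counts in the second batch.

Because Beta–binomial updating is additive in the counts, the combined data contributed (α_post−α_prior, β_post−β_prior) successes and failures.
Total across both batches: 22−14=8 germinated seeds, 39−6=33 non-germinating seeds.
Subtract the first batch: 8−5=3 germinated seeds and 33−20=13 non-germinating seeds.

3 germinated seeds and 13 non-germinating seeds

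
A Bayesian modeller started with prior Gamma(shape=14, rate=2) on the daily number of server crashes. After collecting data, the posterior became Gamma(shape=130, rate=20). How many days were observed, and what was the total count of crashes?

n = 18 days with total 116 crashes

A Gamma(α, β) prior (rate parametrization) on a Poisson rate with n observations summing to S gives posterior Gamma(α+S, β+n).
Matching: Σxᵢ = 130 − 14 = 116 and n = 20 − 2 = 18.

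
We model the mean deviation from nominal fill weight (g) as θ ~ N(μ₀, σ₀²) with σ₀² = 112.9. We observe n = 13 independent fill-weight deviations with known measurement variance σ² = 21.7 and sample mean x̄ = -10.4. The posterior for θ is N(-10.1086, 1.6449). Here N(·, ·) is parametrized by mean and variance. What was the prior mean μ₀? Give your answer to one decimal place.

μ₀ = 9.6

The posterior mean is a precision-weighted average: μ_n = (τ₀μ₀ + τ_data·x̄)/(τ₀+τ_data), with τ₀=1/σ₀² and τ_data=n/σ².
Here τ₀ = 1/112.9 = 0.008857 and τ_data = 13/21.7 = 0.599078, so τ_n = 0.607935.
Rearranging for μ₀: μ₀ = (μ_n·τ_n − τ_data·x̄)/τ₀ = (-10.1086·0.607935 − 0.599078·-10.4) / 0.008857 = 0.085039/0.008857 ≈ 9.6.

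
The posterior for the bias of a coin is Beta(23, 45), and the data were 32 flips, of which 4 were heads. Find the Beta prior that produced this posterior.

Under Beta–binomial conjugacy the posterior parameters are (α+s, β+f).
So α = 23 − 4 = 19 and β = 45 − 28 = 17.

Beta(19, 17)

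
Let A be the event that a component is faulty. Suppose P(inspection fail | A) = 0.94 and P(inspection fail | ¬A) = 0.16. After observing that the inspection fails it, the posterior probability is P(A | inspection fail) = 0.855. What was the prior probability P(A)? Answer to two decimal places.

P(A) = 0.50

Bayes' rule in odds form gives O(A|E) = O(A)·[P(E|A)/P(E|¬A)], hence O(A) = O(A|E)/LR.
Posterior odds = 0.855/(1−0.855) = 5.8966. LR = 0.94/0.16 = 5.8750.
Prior odds = 5.8966/5.8750 = 1.0037, so P(A) = 1.0037/(1+1.0037) ≈ 0.50.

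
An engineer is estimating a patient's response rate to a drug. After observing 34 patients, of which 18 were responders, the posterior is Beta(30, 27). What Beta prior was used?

A Beta(α, β) prior with s successes and f failures in binomial data gives a Beta(α+s, β+f) posterior.
Subtract the data counts: 30−18=12, 27−16=11.

Beta(12, 11)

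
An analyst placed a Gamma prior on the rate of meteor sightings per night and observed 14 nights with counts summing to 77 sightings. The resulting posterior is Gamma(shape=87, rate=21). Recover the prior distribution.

A Gamma(α, β) prior (rate parametrization) on a Poisson rate with n observations summing to S gives posterior Gamma(α+S, β+n).
So α = 87 − 77 = 10 and β = 21 − 14 = 7.

Gamma(shape=10, rate=7)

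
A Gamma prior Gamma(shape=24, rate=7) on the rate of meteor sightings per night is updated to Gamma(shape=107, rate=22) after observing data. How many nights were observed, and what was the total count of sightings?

Gamma–Poisson conjugacy: posterior shape = α + Σxᵢ, posterior rate = β + n.
Matching: Σxᵢ = 107 − 24 = 83 and n = 22 − 7 = 15.

n = 15 nights with total 83 sightings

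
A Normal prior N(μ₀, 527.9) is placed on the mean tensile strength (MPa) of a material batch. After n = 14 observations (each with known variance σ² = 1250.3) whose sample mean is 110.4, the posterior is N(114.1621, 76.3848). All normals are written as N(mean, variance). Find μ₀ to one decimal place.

The posterior mean is a precision-weighted average: μ_n = (τ₀μ₀ + τ_data·x̄)/(τ₀+τ_data), with τ₀=1/σ₀² and τ_data=n/σ².
Here τ₀ = 1/527.9 = 0.001894 and τ_data = 14/1250.3 = 0.011197, so τ_n = 0.013091.
Rearranging for μ₀: μ₀ = (μ_n·τ_n − τ_data·x̄)/τ₀ = (114.1621·0.013091 − 0.011197·110.4) / 0.001894 = 0.258347/0.001894 ≈ 136.4.

μ₀ = 136.4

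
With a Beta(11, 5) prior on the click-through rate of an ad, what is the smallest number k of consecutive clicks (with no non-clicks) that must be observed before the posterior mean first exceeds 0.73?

After k clicks and 0 non-clicks the posterior is Beta(11+k, 5), with mean (11+k)/(11+5+k).
Set (11+k)/(16+k) > 0.73 and solve: k > (0.73·16 − 11)/(1 − 0.73) = 2.519.
The smallest integer exceeding 2.519 is 3.

k = 3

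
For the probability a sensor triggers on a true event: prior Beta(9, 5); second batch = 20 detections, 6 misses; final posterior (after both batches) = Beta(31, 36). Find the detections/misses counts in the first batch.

Sequential conjugate updates are equivalent to a single update on the pooled data, so total successes = posterior α − prior α and total failures = posterior β − prior β.
Total across both batches: 31−9=22 detections, 36−5=31 misses.
Subtract the second batch: 22−20=2 detections and 31−6=25 misses.

2 detections and 25 misses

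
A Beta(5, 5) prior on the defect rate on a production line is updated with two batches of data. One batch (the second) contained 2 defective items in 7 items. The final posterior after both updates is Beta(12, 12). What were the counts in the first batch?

5 defective items and 2 good items

Sequential conjugate updates are equivalent to a single update on the pooled data, so total successes = posterior α − prior α and total failures = posterior β − prior β.
Total across both batches: 12−5=7 defective items, 12−5=7 good items.
Subtract the second batch: 7−2=5 defective items and 7−5=2 good items.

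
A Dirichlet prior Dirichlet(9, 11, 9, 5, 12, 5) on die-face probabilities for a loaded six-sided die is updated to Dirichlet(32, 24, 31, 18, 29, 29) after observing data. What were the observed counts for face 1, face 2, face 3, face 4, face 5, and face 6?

For a Dirichlet(α) prior with multinomial counts c, the posterior is Dirichlet(α + c) componentwise.
Counts are posterior − prior componentwise: 32−9=23, 24−11=13, 31−9=22, 18−5=13, 29−12=17, 29−5=24.

counts (23, 13, 22, 13, 17, 24)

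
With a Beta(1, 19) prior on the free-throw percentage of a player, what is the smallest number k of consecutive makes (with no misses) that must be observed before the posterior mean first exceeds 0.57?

k = 25

After k makes and 0 misses the posterior is Beta(1+k, 19), with mean (1+k)/(1+19+k).
Set (1+k)/(20+k) > 0.57 and solve: k > (0.57·20 − 1)/(1 − 0.57) = 24.186.
The smallest integer exceeding 24.186 is 25.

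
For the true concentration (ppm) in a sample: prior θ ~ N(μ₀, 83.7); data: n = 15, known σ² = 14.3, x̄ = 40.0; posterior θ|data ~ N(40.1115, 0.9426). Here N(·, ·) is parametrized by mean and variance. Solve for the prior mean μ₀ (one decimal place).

μ₀ = 49.9

With known observation variance, the Normal–Normal posterior has precision τ_n = τ₀ + n/σ² and mean μ_n = (τ₀μ₀ + (n/σ²)x̄)/τ_n.
Here τ₀ = 1/83.7 = 0.011947 and τ_data = 15/14.3 = 1.048951, so τ_n = 1.060898.
Rearranging for μ₀: μ₀ = (μ_n·τ_n − τ_data·x̄)/τ₀ = (40.1115·1.060898 − 1.048951·40.0) / 0.011947 = 0.596170/0.011947 ≈ 49.9.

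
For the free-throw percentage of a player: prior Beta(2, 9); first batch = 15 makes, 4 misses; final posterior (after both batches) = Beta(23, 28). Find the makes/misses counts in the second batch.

6 makes and 15 misses

Because Beta–binomial updating is additive in the counts, the combined data contributed (α_post−α_prior, β_post−β_prior) successes and failures.
Total across both batches: 23−2=21 makes, 28−9=19 misses.
Subtract the first batch: 21−15=6 makes and 19−4=15 misses.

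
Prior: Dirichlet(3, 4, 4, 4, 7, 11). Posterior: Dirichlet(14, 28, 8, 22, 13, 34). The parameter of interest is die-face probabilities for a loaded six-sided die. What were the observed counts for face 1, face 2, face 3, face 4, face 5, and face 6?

counts (11, 24, 4, 18, 6, 23)

For a Dirichlet(α) prior with multinomial counts c, the posterior is Dirichlet(α + c) componentwise.
Counts are posterior − prior componentwise: 14−3=11, 28−4=24, 8−4=4, 22−4=18, 13−7=6, 34−11=23.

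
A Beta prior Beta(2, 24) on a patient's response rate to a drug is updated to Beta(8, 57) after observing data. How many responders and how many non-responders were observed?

6 responders and 33 non-responders

Under Beta–binomial conjugacy the posterior parameters are (a+s, b+f).
Match parameters: s=8−2=6, f=57−24=33.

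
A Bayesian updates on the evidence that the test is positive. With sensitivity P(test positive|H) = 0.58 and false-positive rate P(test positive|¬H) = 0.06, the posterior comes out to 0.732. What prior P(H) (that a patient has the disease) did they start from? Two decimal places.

P(H) = 0.22

Bayes' rule in odds form gives O(H|E) = O(H)·[P(E|H)/P(E|¬H)], hence O(H) = O(H|E)/LR.
Posterior odds = 0.732/(1−0.732) = 2.7313. LR = 0.58/0.06 = 9.6667.
Prior odds = 2.7313/9.6667 = 0.2825, so P(H) = 0.2825/(1+0.2825) ≈ 0.22.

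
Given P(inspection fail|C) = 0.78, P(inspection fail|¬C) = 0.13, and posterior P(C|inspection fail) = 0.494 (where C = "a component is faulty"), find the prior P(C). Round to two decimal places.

P(C) = 0.14

In odds form, posterior odds = prior odds × likelihood ratio, so prior odds = posterior odds ÷ LR.
Posterior odds = 0.494/(1−0.494) = 0.9763. LR = 0.78/0.13 = 6.0000.
Prior odds = 0.9763/6.0000 = 0.1627, so P(C) = 0.1627/(1+0.1627) ≈ 0.14.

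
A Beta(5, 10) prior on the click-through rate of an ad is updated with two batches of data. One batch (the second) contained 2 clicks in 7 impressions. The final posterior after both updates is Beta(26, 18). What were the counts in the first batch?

Because Beta–binomial updating is additive in the counts, the combined data contributed (α_post−α_prior, β_post−β_prior) successes and failures.
Total across both batches: 26−5=21 clicks, 18−10=8 non-clicks.
Subtract the second batch: 21−2=19 clicks and 8−5=3 non-clicks.

19 clicks and 3 non-clicks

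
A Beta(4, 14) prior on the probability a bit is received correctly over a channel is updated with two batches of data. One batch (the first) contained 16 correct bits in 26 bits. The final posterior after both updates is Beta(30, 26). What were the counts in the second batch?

Because Beta–binomial updating is additive in the counts, the combined data contributed (α_post−α_prior, β_post−β_prior) successes and failures.
Total across both batches: 30−4=26 correct bits, 26−14=12 errors.
Subtract the first batch: 26−16=10 correct bits and 12−10=2 errors.

10 correct bits and 2 errors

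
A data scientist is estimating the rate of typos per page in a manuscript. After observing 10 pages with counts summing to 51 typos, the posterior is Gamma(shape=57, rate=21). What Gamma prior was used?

A Gamma(α, β) prior (rate parametrization) on a Poisson rate with n observations summing to S gives posterior Gamma(α+S, β+n).
So α = 57 − 51 = 6 and β = 21 − 10 = 11.

Gamma(shape=6, rate=11)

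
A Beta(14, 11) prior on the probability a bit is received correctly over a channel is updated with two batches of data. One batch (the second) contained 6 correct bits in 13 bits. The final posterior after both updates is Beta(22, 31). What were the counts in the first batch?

2 correct bits and 13 errors

Because Beta–binomial updating is additive in the counts, the combined data contributed (α_post−α_prior, β_post−β_prior) successes and failures.
Total across both batches: 22−14=8 correct bits, 31−11=20 errors.
Subtract the second batch: 8−6=2 correct bits and 20−7=13 errors.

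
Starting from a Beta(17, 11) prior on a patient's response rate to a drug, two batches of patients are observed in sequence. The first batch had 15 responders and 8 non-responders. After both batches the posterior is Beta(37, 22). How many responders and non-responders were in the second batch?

Because Beta–binomial updating is additive in the counts, the combined data contributed (α_post−α_prior, β_post−β_prior) successes and failures.
Total across both batches: 37−17=20 responders, 22−11=11 non-responders.
Subtract the first batch: 20−15=5 responders and 11−8=3 non-responders.

5 responders and 3 non-responders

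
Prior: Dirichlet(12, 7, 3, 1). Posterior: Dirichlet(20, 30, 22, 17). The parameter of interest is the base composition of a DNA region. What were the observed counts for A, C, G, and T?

For a Dirichlet(α) prior with multinomial counts c, the posterior is Dirichlet(α + c) componentwise.
Counts are posterior − prior componentwise: 20−12=8, 30−7=23, 22−3=19, 17−1=16.

counts (8, 23, 19, 16)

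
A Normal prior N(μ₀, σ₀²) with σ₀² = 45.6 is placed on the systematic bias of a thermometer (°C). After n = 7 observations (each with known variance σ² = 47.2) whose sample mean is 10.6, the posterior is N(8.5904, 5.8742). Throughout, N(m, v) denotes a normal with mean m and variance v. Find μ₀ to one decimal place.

The posterior mean is a precision-weighted average: μ_n = (τ₀μ₀ + τ_data·x̄)/(τ₀+τ_data), with τ₀=1/σ₀² and τ_data=n/σ².
Here τ₀ = 1/45.6 = 0.021930 and τ_data = 7/47.2 = 0.148305, so τ_n = 0.170235.
Rearranging for μ₀: μ₀ = (μ_n·τ_n − τ_data·x̄)/τ₀ = (8.5904·0.170235 − 0.148305·10.6) / 0.021930 = -0.109646/0.021930 ≈ -5.0.

μ₀ = -5.0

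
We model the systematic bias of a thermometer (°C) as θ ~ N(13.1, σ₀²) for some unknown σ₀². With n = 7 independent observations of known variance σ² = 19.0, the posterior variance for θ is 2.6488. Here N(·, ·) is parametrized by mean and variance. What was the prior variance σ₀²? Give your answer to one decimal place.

Posterior precision equals prior precision plus data precision: 1/σ_n² = 1/σ₀² + n/σ².
So 1/σ₀² = 1/2.6488 − 7/19.0 = 0.377529 − 0.368421 = 0.009108.
Hence σ₀² = 1/0.009108 ≈ 109.8.

σ₀² = 109.8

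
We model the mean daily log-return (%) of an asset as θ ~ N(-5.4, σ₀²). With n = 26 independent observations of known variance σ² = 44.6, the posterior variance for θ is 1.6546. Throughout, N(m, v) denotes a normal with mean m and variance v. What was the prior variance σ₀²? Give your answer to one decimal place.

σ₀² = 46.7

For the Normal–Normal model with known σ², precisions add: τ_n = τ₀ + n/σ².
So 1/σ₀² = 1/1.6546 − 26/44.6 = 0.604376 − 0.582960 = 0.021416.
Hence σ₀² = 1/0.021416 ≈ 46.7.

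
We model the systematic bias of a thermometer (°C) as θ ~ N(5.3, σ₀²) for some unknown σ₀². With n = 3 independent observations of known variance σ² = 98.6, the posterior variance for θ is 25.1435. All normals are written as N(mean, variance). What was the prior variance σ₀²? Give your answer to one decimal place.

For the Normal–Normal model with known σ², precisions add: τ_n = τ₀ + n/σ².
So 1/σ₀² = 1/25.1435 − 3/98.6 = 0.039772 − 0.030426 = 0.009346.
Hence σ₀² = 1/0.009346 ≈ 107.0.

σ₀² = 107.0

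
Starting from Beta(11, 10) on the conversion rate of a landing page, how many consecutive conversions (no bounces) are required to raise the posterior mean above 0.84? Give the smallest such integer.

k = 42

After k conversions and 0 bounces the posterior is Beta(11+k, 10), with mean (11+k)/(11+10+k).
Set (11+k)/(21+k) > 0.84 and solve: k > (0.84·21 − 11)/(1 − 0.84) = 41.500.
The smallest integer exceeding 41.500 is 42, and checking k=42: (53)/(63) = 0.8413 > 0.84.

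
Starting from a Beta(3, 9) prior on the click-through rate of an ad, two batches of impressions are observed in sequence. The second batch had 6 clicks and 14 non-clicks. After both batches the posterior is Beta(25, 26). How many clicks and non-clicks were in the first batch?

Sequential conjugate updates are equivalent to a single update on the pooled data, so total successes = posterior α − prior α and total failures = posterior β − prior β.
Total across both batches: 25−3=22 clicks, 26−9=17 non-clicks.
Subtract the second batch: 22−6=16 clicks and 17−14=3 non-clicks.

16 clicks and 3 non-clicks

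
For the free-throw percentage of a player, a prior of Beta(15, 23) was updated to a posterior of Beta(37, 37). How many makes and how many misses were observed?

22 makes and 14 misses

A Beta(a, b) prior with s successes and f failures in binomial data gives a Beta(a+s, b+f) posterior.
Match parameters: s=37−15=22, f=37−23=14.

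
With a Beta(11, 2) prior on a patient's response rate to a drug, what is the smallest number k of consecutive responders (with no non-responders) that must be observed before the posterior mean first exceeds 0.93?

After k responders and 0 non-responders the posterior is Beta(11+k, 2), with mean (11+k)/(11+2+k).
Set (11+k)/(13+k) > 0.93 and solve: k > (0.93·13 − 11)/(1 − 0.93) = 15.571.
The smallest integer exceeding 15.571 is 16.

k = 16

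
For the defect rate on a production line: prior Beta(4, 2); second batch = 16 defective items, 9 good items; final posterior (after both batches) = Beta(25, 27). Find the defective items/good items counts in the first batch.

Sequential conjugate updates are equivalent to a single update on the pooled data, so total successes = posterior α − prior α and total failures = posterior β − prior β.
Total across both batches: 25−4=21 defective items, 27−2=25 good items.
Subtract the second batch: 21−16=5 defective items and 25−9=16 good items.

5 defective items and 16 good items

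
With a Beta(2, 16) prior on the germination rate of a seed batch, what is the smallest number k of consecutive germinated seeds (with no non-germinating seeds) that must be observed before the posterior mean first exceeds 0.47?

k = 13

After k germinated seeds and 0 non-germinating seeds the posterior is Beta(2+k, 16), with mean (2+k)/(2+16+k).
Set (2+k)/(18+k) > 0.47 and solve: k > (0.47·18 − 2)/(1 − 0.47) = 12.189.
The smallest integer exceeding 12.189 is 13, and checking k=13: (15)/(31) = 0.4839 > 0.47.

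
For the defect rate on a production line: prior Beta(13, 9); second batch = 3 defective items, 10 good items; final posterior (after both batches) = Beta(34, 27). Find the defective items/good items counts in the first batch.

Because Beta–binomial updating is additive in the counts, the combined data contributed (α_post−α_prior, β_post−β_prior) successes and failures.
Total across both batches: 34−13=21 defective items, 27−9=18 good items.
Subtract the second batch: 21−3=18 defective items and 18−10=8 good items.

18 defective items and 8 good items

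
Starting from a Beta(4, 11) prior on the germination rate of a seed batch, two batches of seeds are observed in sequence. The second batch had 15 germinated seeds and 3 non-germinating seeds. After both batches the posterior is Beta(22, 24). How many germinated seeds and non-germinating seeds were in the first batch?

Sequential conjugate updates are equivalent to a single update on the pooled data, so total successes = posterior α − prior α and total failures = posterior β − prior β.
Total across both batches: 22−4=18 germinated seeds, 24−11=13 non-germinating seeds.
Subtract the second batch: 18−15=3 germinated seeds and 13−3=10 non-germinating seeds.

3 germinated seeds and 10 non-germinating seeds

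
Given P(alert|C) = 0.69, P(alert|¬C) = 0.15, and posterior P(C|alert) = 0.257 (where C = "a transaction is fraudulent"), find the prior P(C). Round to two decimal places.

P(C) = 0.07

In odds form, posterior odds = prior odds × likelihood ratio, so prior odds = posterior odds ÷ LR.
Posterior odds = 0.257/(1−0.257) = 0.3459. LR = 0.69/0.15 = 4.6000.
Prior odds = 0.3459/4.6000 = 0.0752, so P(C) = 0.0752/(1+0.0752) ≈ 0.07.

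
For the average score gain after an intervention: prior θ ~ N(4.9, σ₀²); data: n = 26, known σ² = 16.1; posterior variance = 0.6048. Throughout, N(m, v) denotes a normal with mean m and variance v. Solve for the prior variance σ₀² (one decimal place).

For the Normal–Normal model with known σ², precisions add: τ_n = τ₀ + n/σ².
So 1/σ₀² = 1/0.6048 − 26/16.1 = 1.653439 − 1.614907 = 0.038532.
Hence σ₀² = 1/0.038532 ≈ 26.0.

σ₀² = 26.0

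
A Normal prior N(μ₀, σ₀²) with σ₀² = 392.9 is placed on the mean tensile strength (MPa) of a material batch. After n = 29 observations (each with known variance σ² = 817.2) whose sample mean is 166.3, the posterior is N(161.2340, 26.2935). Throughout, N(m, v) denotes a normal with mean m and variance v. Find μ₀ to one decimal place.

With known observation variance, the Normal–Normal posterior has precision τ_n = τ₀ + n/σ² and mean μ_n = (τ₀μ₀ + (n/σ²)x̄)/τ_n.
Here τ₀ = 1/392.9 = 0.002545 and τ_data = 29/817.2 = 0.035487, so τ_n = 0.038032.
Rearranging for μ₀: μ₀ = (μ_n·τ_n − τ_data·x̄)/τ₀ = (161.2340·0.038032 − 0.035487·166.3) / 0.002545 = 0.230563/0.002545 ≈ 90.6.

μ₀ = 90.6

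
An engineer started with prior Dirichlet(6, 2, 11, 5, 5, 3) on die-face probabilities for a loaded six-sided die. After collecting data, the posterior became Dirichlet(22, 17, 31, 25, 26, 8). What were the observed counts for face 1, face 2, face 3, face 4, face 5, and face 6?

counts (16, 15, 20, 20, 21, 5)

For a Dirichlet(α) prior with multinomial counts c, the posterior is Dirichlet(α + c) componentwise.
Counts are posterior − prior componentwise: 22−6=16, 17−2=15, 31−11=20, 25−5=20, 26−5=21, 8−3=5.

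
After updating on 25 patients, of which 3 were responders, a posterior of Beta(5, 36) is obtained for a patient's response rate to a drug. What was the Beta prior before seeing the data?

Beta(2, 14)

A Beta(α, β) prior with s successes and f failures in binomial data gives a Beta(α+s, β+f) posterior.
So α = 5 − 3 = 2 and β = 36 − 22 = 14.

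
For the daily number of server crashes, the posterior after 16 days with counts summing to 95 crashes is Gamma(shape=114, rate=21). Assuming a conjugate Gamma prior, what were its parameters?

Gamma–Poisson conjugacy: posterior shape = α + Σxᵢ, posterior rate = β + n.
So α = 114 − 95 = 19 and β = 21 − 16 = 5.

Gamma(shape=19, rate=5)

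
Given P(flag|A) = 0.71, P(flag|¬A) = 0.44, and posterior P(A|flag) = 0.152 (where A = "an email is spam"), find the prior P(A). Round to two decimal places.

P(A) = 0.10

Bayes' rule in odds form gives O(A|E) = O(A)·[P(E|A)/P(E|¬A)], hence O(A) = O(A|E)/LR.
Posterior odds = 0.152/(1−0.152) = 0.1792. LR = 0.71/0.44 = 1.6136.
Prior odds = 0.1792/1.6136 = 0.1111, so P(A) = 0.1111/(1+0.1111) ≈ 0.10.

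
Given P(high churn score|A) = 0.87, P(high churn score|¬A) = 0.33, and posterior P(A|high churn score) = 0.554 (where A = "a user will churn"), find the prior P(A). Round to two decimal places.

P(A) = 0.32

Bayes' rule in odds form gives O(A|E) = O(A)·[P(E|A)/P(E|¬A)], hence O(A) = O(A|E)/LR.
Posterior odds = 0.554/(1−0.554) = 1.2422. LR = 0.87/0.33 = 2.6364.
Prior odds = 1.2422/2.6364 = 0.4712, so P(A) = 0.4712/(1+0.4712) ≈ 0.32.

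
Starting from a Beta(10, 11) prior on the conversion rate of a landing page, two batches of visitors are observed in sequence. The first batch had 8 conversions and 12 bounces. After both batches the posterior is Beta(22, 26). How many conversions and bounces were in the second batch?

Because Beta–binomial updating is additive in the counts, the combined data contributed (α_post−α_prior, β_post−β_prior) successes and failures.
Total across both batches: 22−10=12 conversions, 26−11=15 bounces.
Subtract the first batch: 12−8=4 conversions and 15−12=3 bounces.

4 conversions and 3 bounces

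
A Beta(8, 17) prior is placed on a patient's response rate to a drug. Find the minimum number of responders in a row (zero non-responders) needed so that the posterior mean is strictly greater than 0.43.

k = 5

After k responders and 0 non-responders the posterior is Beta(8+k, 17), with mean (8+k)/(8+17+k).
Set (8+k)/(25+k) > 0.43 and solve: k > (0.43·25 − 8)/(1 − 0.43) = 4.825.
The smallest integer exceeding 4.825 is 5, and checking k=5: (13)/(30) = 0.4333 > 0.43.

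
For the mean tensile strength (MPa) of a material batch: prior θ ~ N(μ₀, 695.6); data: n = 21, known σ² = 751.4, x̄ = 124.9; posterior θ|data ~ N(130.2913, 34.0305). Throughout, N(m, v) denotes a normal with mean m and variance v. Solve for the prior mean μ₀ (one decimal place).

With known observation variance, the Normal–Normal posterior has precision τ_n = τ₀ + n/σ² and mean μ_n = (τ₀μ₀ + (n/σ²)x̄)/τ_n.
Here τ₀ = 1/695.6 = 0.001438 and τ_data = 21/751.4 = 0.027948, so τ_n = 0.029386.
Rearranging for μ₀: μ₀ = (μ_n·τ_n − τ_data·x̄)/τ₀ = (130.2913·0.029386 − 0.027948·124.9) / 0.001438 = 0.338035/0.001438 ≈ 235.1.

μ₀ = 235.1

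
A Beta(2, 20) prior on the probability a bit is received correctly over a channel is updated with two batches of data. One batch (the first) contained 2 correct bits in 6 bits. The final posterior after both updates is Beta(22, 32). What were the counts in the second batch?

18 correct bits and 8 errors

Sequential conjugate updates are equivalent to a single update on the pooled data, so total successes = posterior α − prior α and total failures = posterior β − prior β.
Total across both batches: 22−2=20 correct bits, 32−20=12 errors.
Subtract the first batch: 20−2=18 correct bits and 12−4=8 errors.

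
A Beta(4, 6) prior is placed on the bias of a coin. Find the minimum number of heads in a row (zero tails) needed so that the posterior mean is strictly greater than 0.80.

k = 21

After k heads and 0 tails the posterior is Beta(4+k, 6), with mean (4+k)/(4+6+k).
Set (4+k)/(10+k) > 0.80 and solve: k > (0.80·10 − 4)/(1 − 0.80) = 20.000.
The smallest integer exceeding 20.000 is 21, and checking k=21: (25)/(31) = 0.8065 > 0.80.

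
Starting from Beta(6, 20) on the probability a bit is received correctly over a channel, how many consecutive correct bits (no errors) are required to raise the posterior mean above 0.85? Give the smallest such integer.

k = 108

After k correct bits and 0 errors the posterior is Beta(6+k, 20), with mean (6+k)/(6+20+k).
Set (6+k)/(26+k) > 0.85 and solve: k > (0.85·26 − 6)/(1 − 0.85) = 107.333.
The smallest integer exceeding 107.333 is 108, and checking k=108: (114)/(134) = 0.8507 > 0.85.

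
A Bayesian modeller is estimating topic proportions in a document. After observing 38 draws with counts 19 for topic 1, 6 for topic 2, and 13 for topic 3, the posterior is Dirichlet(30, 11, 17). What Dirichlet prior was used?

Dirichlet(11, 5, 4)

For a Dirichlet(α) prior with multinomial counts c, the posterior is Dirichlet(α + c) componentwise.
Subtract each count from the matching posterior parameter: 30−19=11, 11−6=5, 17−13=4.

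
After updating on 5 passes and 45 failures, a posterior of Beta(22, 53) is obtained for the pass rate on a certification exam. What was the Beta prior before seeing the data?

Under Beta–binomial conjugacy the posterior parameters are (α+s, β+f).
So α = 22 − 5 = 17 and β = 53 − 45 = 8.

Beta(17, 8)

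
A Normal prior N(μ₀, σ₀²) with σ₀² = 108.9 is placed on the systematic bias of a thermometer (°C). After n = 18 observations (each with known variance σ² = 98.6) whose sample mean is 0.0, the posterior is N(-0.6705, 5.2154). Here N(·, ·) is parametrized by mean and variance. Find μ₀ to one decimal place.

μ₀ = -14.0

With known observation variance, the Normal–Normal posterior has precision τ_n = τ₀ + n/σ² and mean μ_n = (τ₀μ₀ + (n/σ²)x̄)/τ_n.
Here τ₀ = 1/108.9 = 0.009183 and τ_data = 18/98.6 = 0.182556, so τ_n = 0.191739.
Rearranging for μ₀: μ₀ = (μ_n·τ_n − τ_data·x̄)/τ₀ = (-0.6705·0.191739 − 0.182556·0.0) / 0.009183 = -0.128561/0.009183 ≈ -14.0.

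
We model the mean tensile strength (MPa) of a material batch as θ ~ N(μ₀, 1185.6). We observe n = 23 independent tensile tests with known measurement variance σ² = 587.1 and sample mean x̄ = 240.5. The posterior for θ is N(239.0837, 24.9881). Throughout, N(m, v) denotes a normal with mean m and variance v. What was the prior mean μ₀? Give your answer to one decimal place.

The posterior mean is a precision-weighted average: μ_n = (τ₀μ₀ + τ_data·x̄)/(τ₀+τ_data), with τ₀=1/σ₀² and τ_data=n/σ².
Here τ₀ = 1/1185.6 = 0.000843 and τ_data = 23/587.1 = 0.039176, so τ_n = 0.040019.
Rearranging for μ₀: μ₀ = (μ_n·τ_n − τ_data·x̄)/τ₀ = (239.0837·0.040019 − 0.039176·240.5) / 0.000843 = 0.146063/0.000843 ≈ 173.3.

μ₀ = 173.3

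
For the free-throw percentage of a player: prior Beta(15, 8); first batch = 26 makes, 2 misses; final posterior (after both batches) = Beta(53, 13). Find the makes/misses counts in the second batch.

12 makes and 3 misses

Because Beta–binomial updating is additive in the counts, the combined data contributed (α_post−α_prior, β_post−β_prior) successes and failures.
Total across both batches: 53−15=38 makes, 13−8=5 misses.
Subtract the first batch: 38−26=12 makes and 5−2=3 misses.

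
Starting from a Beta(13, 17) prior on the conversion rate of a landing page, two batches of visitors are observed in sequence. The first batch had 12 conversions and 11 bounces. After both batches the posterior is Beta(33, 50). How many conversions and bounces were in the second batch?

Because Beta–binomial updating is additive in the counts, the combined data contributed (α_post−α_prior, β_post−β_prior) successes and failures.
Total across both batches: 33−13=20 conversions, 50−17=33 bounces.
Subtract the first batch: 20−12=8 conversions and 33−11=22 bounces.

8 conversions and 22 bounces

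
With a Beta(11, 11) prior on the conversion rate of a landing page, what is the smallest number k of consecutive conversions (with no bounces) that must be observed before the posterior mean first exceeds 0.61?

k = 7

After k conversions and 0 bounces the posterior is Beta(11+k, 11), with mean (11+k)/(11+11+k).
Set (11+k)/(22+k) > 0.61 and solve: k > (0.61·22 − 11)/(1 − 0.61) = 6.205.
The smallest integer exceeding 6.205 is 7, and checking k=7: (18)/(29) = 0.6207 > 0.61.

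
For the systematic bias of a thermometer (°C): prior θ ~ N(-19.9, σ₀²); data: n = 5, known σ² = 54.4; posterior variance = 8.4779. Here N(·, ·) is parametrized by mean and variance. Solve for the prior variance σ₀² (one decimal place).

Posterior precision equals prior precision plus data precision: 1/σ_n² = 1/σ₀² + n/σ².
So 1/σ₀² = 1/8.4779 − 5/54.4 = 0.117954 − 0.091912 = 0.026042.
Hence σ₀² = 1/0.026042 ≈ 38.4.

σ₀² = 38.4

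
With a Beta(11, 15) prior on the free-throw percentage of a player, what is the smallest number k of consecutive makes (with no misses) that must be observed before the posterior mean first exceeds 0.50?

k = 5

After k makes and 0 misses the posterior is Beta(11+k, 15), with mean (11+k)/(11+15+k).
Set (11+k)/(26+k) > 0.50 and solve: k > (0.50·26 − 11)/(1 − 0.50) = 4.000.
The smallest integer exceeding 4.000 is 5.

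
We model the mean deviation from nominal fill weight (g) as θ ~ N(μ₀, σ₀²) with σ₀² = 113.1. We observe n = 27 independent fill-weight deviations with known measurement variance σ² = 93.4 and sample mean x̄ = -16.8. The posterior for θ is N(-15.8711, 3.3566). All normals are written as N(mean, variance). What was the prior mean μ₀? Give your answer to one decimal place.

μ₀ = 14.5

The posterior mean is a precision-weighted average: μ_n = (τ₀μ₀ + τ_data·x̄)/(τ₀+τ_data), with τ₀=1/σ₀² and τ_data=n/σ².
Here τ₀ = 1/113.1 = 0.008842 and τ_data = 27/93.4 = 0.289079, so τ_n = 0.297921.
Rearranging for μ₀: μ₀ = (μ_n·τ_n − τ_data·x̄)/τ₀ = (-15.8711·0.297921 − 0.289079·-16.8) / 0.008842 = 0.128193/0.008842 ≈ 14.5.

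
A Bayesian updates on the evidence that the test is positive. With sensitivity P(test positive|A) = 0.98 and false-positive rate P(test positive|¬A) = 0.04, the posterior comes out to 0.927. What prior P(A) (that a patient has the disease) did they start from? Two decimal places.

P(A) = 0.34

In odds form, posterior odds = prior odds × likelihood ratio, so prior odds = posterior odds ÷ LR.
Posterior odds = 0.927/(1−0.927) = 12.6986. LR = 0.98/0.04 = 24.5000.
Prior odds = 12.6986/24.5000 = 0.5183, so P(A) = 0.5183/(1+0.5183) ≈ 0.34.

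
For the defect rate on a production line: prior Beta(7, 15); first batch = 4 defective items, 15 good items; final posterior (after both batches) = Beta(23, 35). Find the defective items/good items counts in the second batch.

12 defective items and 5 good items

Because Beta–binomial updating is additive in the counts, the combined data contributed (α_post−α_prior, β_post−β_prior) successes and failures.
Total across both batches: 23−7=16 defective items, 35−15=20 good items.
Subtract the first batch: 16−4=12 defective items and 20−15=5 good items.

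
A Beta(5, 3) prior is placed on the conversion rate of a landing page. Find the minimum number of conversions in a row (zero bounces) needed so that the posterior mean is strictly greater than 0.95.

k = 53

After k conversions and 0 bounces the posterior is Beta(5+k, 3), with mean (5+k)/(5+3+k).
Set (5+k)/(8+k) > 0.95 and solve: k > (0.95·8 − 5)/(1 − 0.95) = 52.000.
The smallest integer exceeding 52.000 is 53.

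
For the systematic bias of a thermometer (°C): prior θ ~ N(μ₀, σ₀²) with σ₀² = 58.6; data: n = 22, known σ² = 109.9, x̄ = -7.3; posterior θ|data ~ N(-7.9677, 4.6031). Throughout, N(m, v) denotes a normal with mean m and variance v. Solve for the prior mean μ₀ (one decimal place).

The posterior mean is a precision-weighted average: μ_n = (τ₀μ₀ + τ_data·x̄)/(τ₀+τ_data), with τ₀=1/σ₀² and τ_data=n/σ².
Here τ₀ = 1/58.6 = 0.017065 and τ_data = 22/109.9 = 0.200182, so τ_n = 0.217247.
Rearranging for μ₀: μ₀ = (μ_n·τ_n − τ_data·x̄)/τ₀ = (-7.9677·0.217247 − 0.200182·-7.3) / 0.017065 = -0.269630/0.017065 ≈ -15.8.

μ₀ = -15.8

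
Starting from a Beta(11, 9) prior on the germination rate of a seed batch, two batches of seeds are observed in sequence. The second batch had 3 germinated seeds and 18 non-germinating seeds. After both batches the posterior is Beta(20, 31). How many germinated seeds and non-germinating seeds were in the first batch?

6 germinated seeds and 4 non-germinating seeds

Because Beta–binomial updating is additive in the counts, the combined data contributed (α_post−α_prior, β_post−β_prior) successes and failures.
Total across both batches: 20−11=9 germinated seeds, 31−9=22 non-germinating seeds.
Subtract the second batch: 9−3=6 germinated seeds and 22−18=4 non-germinating seeds.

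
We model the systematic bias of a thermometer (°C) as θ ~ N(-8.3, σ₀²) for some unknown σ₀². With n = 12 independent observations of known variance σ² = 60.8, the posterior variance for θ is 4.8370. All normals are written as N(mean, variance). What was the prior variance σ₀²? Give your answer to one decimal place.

σ₀² = 106.7

For the Normal–Normal model with known σ², precisions add: τ_n = τ₀ + n/σ².
So 1/σ₀² = 1/4.8370 − 12/60.8 = 0.206740 − 0.197368 = 0.009372.
Hence σ₀² = 1/0.009372 ≈ 106.7.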